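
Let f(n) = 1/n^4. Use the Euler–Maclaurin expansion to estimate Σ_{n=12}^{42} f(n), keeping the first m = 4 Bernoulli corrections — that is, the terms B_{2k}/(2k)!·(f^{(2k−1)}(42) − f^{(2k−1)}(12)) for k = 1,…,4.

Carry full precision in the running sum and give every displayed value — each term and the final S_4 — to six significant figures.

Integral: ∫_12^42 1/x^4 dx = 0.000188402.
Endpoint term: (f(12) + f(42))/2 = (4.82253e-05 + 3.21368e-07)/2 = 2.42733e-05.
So far: 0.000212675.
Correction k=1: B_{2}/2! · (f^{(1)}(42) − f^{(1)}(12)) = 1/12 · (-3.06065e-08 − (-1.60751e-05)) = 1.33704e-06.
Partial sum through k=1: 0.000214012.
Correction k=2: B_{4}/4! · (f^{(3)}(42) − f^{(3)}(12)) = −1/720 · (-5.20519e-10 − (-3.34898e-06)) = -4.65064e-09.
Partial sum through k=2: 0.000214008.
Correction k=3: B_{6}/6! · (f^{(5)}(42) − f^{(5)}(12)) = 1/30240 · (-1.65244e-11 − (-1.30238e-06)) = 4.30676e-11.
Partial sum through k=3: 0.000214008.
Correction k=4: B_{8}/8! · (f^{(7)}(42) − f^{(7)}(12)) = −1/1209600 · (-8.43082e-13 − (-8.13988e-07)) = -6.72939e-13.

S_4 ≈ 0.000214008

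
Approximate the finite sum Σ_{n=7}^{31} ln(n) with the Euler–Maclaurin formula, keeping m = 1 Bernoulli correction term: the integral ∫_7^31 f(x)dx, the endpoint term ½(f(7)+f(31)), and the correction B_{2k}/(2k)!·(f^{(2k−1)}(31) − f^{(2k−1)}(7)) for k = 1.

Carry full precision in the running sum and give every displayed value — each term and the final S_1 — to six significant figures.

S_1 ≈ 71.5130

∫_7^31 ln(x) dx evaluates to 68.8322.
Endpoint term: (f(7) + f(31))/2 = (1.94591 + 3.43399)/2 = 2.68995.
So far: 71.5222.
k=1: B_{2}/(2)! × [f^{(1)}(31) − f^{(1)}(7)] = 1/12 × (0.0322581 − 0.142857) = -0.00921659.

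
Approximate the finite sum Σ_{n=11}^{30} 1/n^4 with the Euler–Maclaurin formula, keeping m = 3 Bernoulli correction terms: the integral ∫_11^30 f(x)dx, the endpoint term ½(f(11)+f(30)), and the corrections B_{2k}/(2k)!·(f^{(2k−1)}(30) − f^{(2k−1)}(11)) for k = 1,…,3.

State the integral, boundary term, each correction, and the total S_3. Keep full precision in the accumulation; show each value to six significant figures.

S_3 ≈ 0.000274908

The integral term ∫_11^30 1/x^4 dx = 0.000238093.
Boundary: ½(f(11) + f(30)) = ½(6.83013e-05 + 1.23457e-06) = 3.47680e-05.
So far: 0.000272861.
k=1: B_{2}/(2)! × [f^{(1)}(30) − f^{(1)}(11)] = 1/12 × (-1.64609e-07 − (-2.48369e-05)) = 2.05602e-06.
Partial sum through k=1: 0.000274917.
k=2: B_{4}/(4)! × [f^{(3)}(30) − f^{(3)}(11)] = −1/720 × (-5.48697e-09 − (-6.15790e-06)) = -8.54501e-09.
Partial sum through k=2: 0.000274908.
k=3: B_{6}/(6)! × [f^{(5)}(30) − f^{(5)}(11)] = 1/30240 × (-3.41411e-10 − (-2.84994e-06)) = 9.42326e-11.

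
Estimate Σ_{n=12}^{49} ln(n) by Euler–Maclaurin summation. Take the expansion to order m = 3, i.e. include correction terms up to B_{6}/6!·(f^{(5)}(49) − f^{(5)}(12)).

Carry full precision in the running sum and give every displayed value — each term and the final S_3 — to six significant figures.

S_3 ≈ 127.063

The integral term ∫_12^49 ln(x) dx = 123.880.
½[f(12) + f(49)] = ½[2.48491 + 3.89182] = 3.18836.
Integral + boundary = 127.069.
k=1: B_{2}/(2)! × [f^{(1)}(49) − f^{(1)}(12)] = 1/12 × (0.0204082 − 0.0833333) = -0.00524376.
After k=1: 127.063.
k=2: B_{4}/(4)! × [f^{(3)}(49) − f^{(3)}(12)] = −1/720 × (1.69997e-05 − 0.00115741) = 1.58390e-06.
After k=2: 127.063.
k=3: B_{6}/(6)! × [f^{(5)}(49) − f^{(5)}(12)] = 1/30240 × (8.49632e-08 − 9.64506e-05) = -3.18669e-09.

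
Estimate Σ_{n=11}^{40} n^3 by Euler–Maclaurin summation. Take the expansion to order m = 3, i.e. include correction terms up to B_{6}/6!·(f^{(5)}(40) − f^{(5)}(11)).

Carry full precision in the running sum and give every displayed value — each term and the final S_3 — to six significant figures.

Integral: ∫_11^40 x^3 dx = 636340.
Endpoint term: (f(11) + f(40))/2 = (1331.00 + 64000.0)/2 = 32665.5.
Running total after boundary: 669005.
Order-1 term: 1/12 · (4800.00 − 363.000) = 369.750.
Running total after k=1: 669375.
Order-2 term: −1/720 · (6.00000 − 6.00000) = 0.00000.
Running total after k=2: 669375.
Order-3 term: 1/30240 · (0.00000 − 0.00000) = 0.00000.

S_3 ≈ 669375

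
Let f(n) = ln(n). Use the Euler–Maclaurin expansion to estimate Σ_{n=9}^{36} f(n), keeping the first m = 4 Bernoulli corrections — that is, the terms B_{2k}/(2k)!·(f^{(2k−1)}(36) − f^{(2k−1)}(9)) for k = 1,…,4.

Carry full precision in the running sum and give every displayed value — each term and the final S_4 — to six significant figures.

S_4 ≈ 85.1151

∫_9^36 ln(x) dx evaluates to 82.2317.
½[f(9) + f(36)] = ½[2.19722 + 3.58352] = 2.89037.
Running total after boundary: 85.1220.
k=1: B_{2}/(2)! × [f^{(1)}(36) − f^{(1)}(9)] = 1/12 × (0.0277778 − 0.111111) = -0.00694444.
Partial sum through k=1: 85.1151.
k=2: B_{4}/(4)! × [f^{(3)}(36) − f^{(3)}(9)] = −1/720 × (4.28669e-05 − 0.00274348) = 3.75086e-06.
Partial sum through k=2: 85.1151.
k=3: B_{6}/(6)! × [f^{(5)}(36) − f^{(5)}(9)] = 1/30240 × (3.96916e-07 − 0.000406442) = -1.34274e-08.
Partial sum through k=3: 85.1151.
k=4: B_{8}/(8)! × [f^{(7)}(36) − f^{(7)}(9)] = −1/1209600 × (9.18787e-09 − 0.000150534) = 1.24442e-10.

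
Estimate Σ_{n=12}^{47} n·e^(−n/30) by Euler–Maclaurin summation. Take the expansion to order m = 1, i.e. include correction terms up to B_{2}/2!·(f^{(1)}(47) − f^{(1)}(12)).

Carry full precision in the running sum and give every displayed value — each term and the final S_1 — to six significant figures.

∫_12^47 x·e^(−x/30) dx evaluates to 362.414.
½[f(12) + f(47)] = ½[8.04384 + 9.81077] = 8.92731.
Running total after boundary: 371.342.
Correction k=1: B_{2}/2! · (f^{(1)}(47) − f^{(1)}(12)) = 1/12 · (-0.118286 − 0.402192) = -0.0433732.

S_1 ≈ 371.298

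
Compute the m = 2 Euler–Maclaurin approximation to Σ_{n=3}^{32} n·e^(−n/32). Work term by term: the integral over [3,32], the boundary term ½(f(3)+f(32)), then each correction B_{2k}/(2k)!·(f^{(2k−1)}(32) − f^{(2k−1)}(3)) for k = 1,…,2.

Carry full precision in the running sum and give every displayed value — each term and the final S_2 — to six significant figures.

S_2 ≈ 273.538

The integral term ∫_3^32 x·e^(−x/32) dx = 266.355.
Endpoint term: (f(3) + f(32))/2 = (2.73153 + 11.7721)/2 = 7.25184.
Integral + boundary = 273.606.
Order-1 term: 1/12 · (0.00000 − 0.825150) = -0.0687625.
Running total after k=1: 273.538.
Order-2 term: −1/720 · (0.000718515 − 0.00258415) = 2.59116e-06.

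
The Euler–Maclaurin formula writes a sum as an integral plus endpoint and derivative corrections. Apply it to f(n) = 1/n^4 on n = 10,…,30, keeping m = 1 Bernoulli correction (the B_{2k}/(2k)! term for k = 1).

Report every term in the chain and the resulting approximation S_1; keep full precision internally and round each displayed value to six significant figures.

Integral: ∫_10^30 1/x^4 dx = 0.000320988.
Endpoint term: (f(10) + f(30))/2 = (0.000100000 + 1.23457e-06)/2 = 5.06173e-05.
Integral + boundary = 0.000371605.
Order-1 term: 1/12 · (-1.64609e-07 − (-4.00000e-05)) = 3.31962e-06.

S_1 ≈ 0.000374925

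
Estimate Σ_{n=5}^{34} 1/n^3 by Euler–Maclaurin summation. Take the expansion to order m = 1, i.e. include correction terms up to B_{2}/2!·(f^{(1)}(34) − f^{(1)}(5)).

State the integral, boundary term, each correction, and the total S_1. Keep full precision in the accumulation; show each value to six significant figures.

Integral: ∫_5^34 1/x^3 dx = 0.0195675.
Endpoint term: (f(5) + f(34))/2 = (0.00800000 + 2.54427e-05)/2 = 0.00401272.
Running total after boundary: 0.0235802.
k=1: B_{2}/(2)! × [f^{(1)}(34) − f^{(1)}(5)] = 1/12 × (-2.24494e-06 − (-0.00480000)) = 0.000399813.

S_1 ≈ 0.0239800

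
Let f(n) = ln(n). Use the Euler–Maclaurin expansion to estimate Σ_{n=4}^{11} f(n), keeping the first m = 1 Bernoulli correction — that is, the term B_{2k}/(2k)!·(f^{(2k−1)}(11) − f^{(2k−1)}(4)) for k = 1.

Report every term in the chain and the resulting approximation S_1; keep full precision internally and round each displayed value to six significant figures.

Integral: ∫_4^11 ln(x) dx = 13.8317.
Boundary: ½(f(4) + f(11)) = ½(1.38629 + 2.39790) = 1.89209.
So far: 15.7238.
k=1: B_{2}/(2)! × [f^{(1)}(11) − f^{(1)}(4)] = 1/12 × (0.0909091 − 0.250000) = -0.0132576.

S_1 ≈ 15.7105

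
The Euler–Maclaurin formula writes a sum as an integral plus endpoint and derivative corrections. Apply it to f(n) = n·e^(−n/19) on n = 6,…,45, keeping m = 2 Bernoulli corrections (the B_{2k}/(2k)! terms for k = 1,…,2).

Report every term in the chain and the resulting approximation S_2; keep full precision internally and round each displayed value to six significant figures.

The integral term ∫_6^45 x·e^(−x/19) dx = 232.524.
½[f(6) + f(45)] = ½[4.37528 + 4.21328] = 4.29428.
Integral + boundary = 236.818.
Correction k=1: B_{2}/2! · (f^{(1)}(45) − f^{(1)}(6)) = 1/12 · (-0.128123 − 0.498935) = -0.0522549.
Partial sum through k=1: 236.766.
Correction k=2: B_{4}/4! · (f^{(3)}(45) − f^{(3)}(6)) = −1/720 · (0.000163805 − 0.00542205) = 7.30312e-06.

S_2 ≈ 236.766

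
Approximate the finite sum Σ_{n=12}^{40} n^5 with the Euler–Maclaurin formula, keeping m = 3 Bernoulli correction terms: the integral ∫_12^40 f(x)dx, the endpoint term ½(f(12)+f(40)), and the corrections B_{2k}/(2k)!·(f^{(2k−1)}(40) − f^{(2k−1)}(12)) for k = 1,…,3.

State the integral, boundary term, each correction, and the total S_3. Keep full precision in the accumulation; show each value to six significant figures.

S_3 ≈ 7.34551e+08

∫_12^40 x^5 dx evaluates to 6.82169e+08.
Boundary: ½(f(12) + f(40)) = ½(248832 + 1.02400e+08) = 5.13244e+07.
Integral + boundary = 7.33493e+08.
Order-1 term: 1/12 · (1.28000e+07 − 103680) = 1.05803e+06.
After k=1: 7.34551e+08.
Order-2 term: −1/720 · (96000.0 − 8640.00) = -121.333.
After k=2: 7.34551e+08.
Order-3 term: 1/30240 · (120.000 − 120.000) = 0.00000.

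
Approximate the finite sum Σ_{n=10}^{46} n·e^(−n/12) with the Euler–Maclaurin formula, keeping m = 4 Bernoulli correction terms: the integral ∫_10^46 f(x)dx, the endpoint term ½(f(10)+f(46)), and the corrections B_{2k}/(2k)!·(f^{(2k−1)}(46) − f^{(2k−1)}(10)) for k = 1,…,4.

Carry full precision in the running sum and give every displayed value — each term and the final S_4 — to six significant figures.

The integral term ∫_10^46 x·e^(−x/12) dx = 99.6743.
Endpoint term: (f(10) + f(46))/2 = (4.34598 + 0.995319)/2 = 2.67065.
Running total after boundary: 102.345.
Order-1 term: 1/12 · (-0.0613059 − 0.0724330) = -0.0111449.
Partial sum through k=1: 102.334.
Order-2 term: −1/720 · (-0.000125216 − 0.00653909) = 9.25599e-06.
Partial sum through k=2: 102.334.
Order-3 term: 1/30240 · (1.21738e-06 − 8.73276e-05) = -2.84756e-09.
Partial sum through k=3: 102.334.
Order-4 term: −1/1209600 · (2.29467e-08 − 8.97534e-07) = 7.23039e-13.

S_4 ≈ 102.334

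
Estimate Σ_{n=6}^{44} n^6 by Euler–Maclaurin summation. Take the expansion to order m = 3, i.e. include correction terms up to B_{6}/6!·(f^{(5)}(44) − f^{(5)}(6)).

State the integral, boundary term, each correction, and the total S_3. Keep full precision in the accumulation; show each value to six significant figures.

The integral term ∫_6^44 x^6 dx = 4.56111e+10.
½[f(6) + f(44)] = ½[46656.0 + 7.25631e+09] = 3.62818e+09.
Running total after boundary: 4.92393e+10.
Correction k=1: B_{2}/2! · (f^{(1)}(44) − f^{(1)}(6)) = 1/12 · (9.89497e+08 − 46656.0) = 8.24542e+07.
After k=1: 4.93217e+10.
Correction k=2: B_{4}/4! · (f^{(3)}(44) − f^{(3)}(6)) = −1/720 · (1.02221e+07 − 25920.0) = -14161.3.
After k=2: 4.93217e+10.
Correction k=3: B_{6}/6! · (f^{(5)}(44) − f^{(5)}(6)) = 1/30240 · (31680.0 − 4320.00) = 0.904762.

S_3 ≈ 4.93217e+10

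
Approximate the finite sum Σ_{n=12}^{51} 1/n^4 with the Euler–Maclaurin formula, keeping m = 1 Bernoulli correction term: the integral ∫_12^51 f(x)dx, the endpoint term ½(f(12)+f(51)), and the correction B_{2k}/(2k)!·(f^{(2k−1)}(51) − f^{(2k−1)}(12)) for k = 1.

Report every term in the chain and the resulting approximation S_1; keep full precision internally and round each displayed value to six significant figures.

S_1 ≈ 0.000215914

The integral term ∫_12^51 1/x^4 dx = 0.000190388.
Endpoint term: (f(12) + f(51))/2 = (4.82253e-05 + 1.47815e-07)/2 = 2.41866e-05.
So far: 0.000214575.
Correction k=1: B_{2}/2! · (f^{(1)}(51) − f^{(1)}(12)) = 1/12 · (-1.15934e-08 − (-1.60751e-05)) = 1.33863e-06.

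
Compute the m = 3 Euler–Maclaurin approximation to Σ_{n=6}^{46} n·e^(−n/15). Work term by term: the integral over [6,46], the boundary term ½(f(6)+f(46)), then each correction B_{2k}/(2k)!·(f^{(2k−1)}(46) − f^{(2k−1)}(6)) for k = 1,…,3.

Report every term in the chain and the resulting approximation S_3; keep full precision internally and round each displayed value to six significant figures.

S_3 ≈ 171.574

∫_6^46 x·e^(−x/15) dx evaluates to 168.534.
Boundary: ½(f(6) + f(46)) = ½(4.02192 + 2.14250) = 3.08221.
Integral + boundary = 171.616.
k=1: B_{2}/(2)! × [f^{(1)}(46) − f^{(1)}(6)] = 1/12 × (-0.0962574 − 0.402192) = -0.0415375.
Partial sum through k=1: 171.574.
k=2: B_{4}/(4)! × [f^{(3)}(46) − f^{(3)}(6)] = −1/720 × (-1.38003e-05 − 0.00774592) = 1.07774e-05.
Partial sum through k=2: 171.574.
k=3: B_{6}/(6)! × [f^{(5)}(46) − f^{(5)}(6)] = 1/30240 × (1.77871e-06 − 6.09081e-05) = -1.95534e-09.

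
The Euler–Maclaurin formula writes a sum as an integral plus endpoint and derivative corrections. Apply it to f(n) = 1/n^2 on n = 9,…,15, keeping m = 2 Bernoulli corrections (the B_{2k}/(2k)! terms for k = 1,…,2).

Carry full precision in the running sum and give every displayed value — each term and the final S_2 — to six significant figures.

S_2 ≈ 0.0530182

Integral: ∫_9^15 1/x^2 dx = 0.0444444.
Endpoint term: (f(9) + f(15))/2 = (0.0123457 + 0.00444444)/2 = 0.00839506.
So far: 0.0528395.
Correction k=1: B_{2}/2! · (f^{(1)}(15) − f^{(1)}(9)) = 1/12 · (-0.000592593 − (-0.00274348)) = 0.000179241.
Running total after k=1: 0.0530187.
Correction k=2: B_{4}/4! · (f^{(3)}(15) − f^{(3)}(9)) = −1/720 · (-3.16049e-05 − (-0.000406442)) = -5.20607e-07.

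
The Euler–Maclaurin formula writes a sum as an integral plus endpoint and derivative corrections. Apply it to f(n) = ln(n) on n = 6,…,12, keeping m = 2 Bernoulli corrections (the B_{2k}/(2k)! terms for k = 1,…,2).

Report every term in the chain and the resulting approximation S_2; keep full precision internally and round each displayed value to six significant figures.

∫_6^12 ln(x) dx evaluates to 13.0683.
Endpoint term: (f(6) + f(12))/2 = (1.79176 + 2.48491)/2 = 2.13833.
So far: 15.2067.
k=1: B_{2}/(2)! × [f^{(1)}(12) − f^{(1)}(6)] = 1/12 × (0.0833333 − 0.166667) = -0.00694444.
Partial sum through k=1: 15.1997.
k=2: B_{4}/(4)! × [f^{(3)}(12) − f^{(3)}(6)] = −1/720 × (0.00115741 − 0.00925926) = 1.12526e-05.

S_2 ≈ 15.1997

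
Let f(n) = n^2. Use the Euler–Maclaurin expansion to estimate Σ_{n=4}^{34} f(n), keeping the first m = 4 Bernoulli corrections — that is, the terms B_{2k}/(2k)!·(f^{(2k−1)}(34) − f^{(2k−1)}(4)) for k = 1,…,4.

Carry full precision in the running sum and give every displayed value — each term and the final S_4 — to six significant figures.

The integral term ∫_4^34 x^2 dx = 13080.0.
Endpoint term: (f(4) + f(34))/2 = (16.0000 + 1156.00)/2 = 586.000.
Integral + boundary = 13666.0.
Order-1 term: 1/12 · (68.0000 − 8.00000) = 5.00000.
Running total after k=1: 13671.0.
Order-2 term: −1/720 · (0.00000 − 0.00000) = 0.00000.
Running total after k=2: 13671.0.
Order-3 term: 1/30240 · (0.00000 − 0.00000) = 0.00000.
Running total after k=3: 13671.0.
Order-4 term: −1/1209600 · (0.00000 − 0.00000) = 0.00000.

S_4 ≈ 13671.0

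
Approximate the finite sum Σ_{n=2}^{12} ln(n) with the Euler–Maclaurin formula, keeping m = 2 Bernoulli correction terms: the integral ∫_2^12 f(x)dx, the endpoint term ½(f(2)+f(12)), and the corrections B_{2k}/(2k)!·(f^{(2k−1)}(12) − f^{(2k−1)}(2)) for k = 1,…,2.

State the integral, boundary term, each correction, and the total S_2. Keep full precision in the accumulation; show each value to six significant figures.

The integral term ∫_2^12 ln(x) dx = 18.4326.
Boundary: ½(f(2) + f(12)) = ½(0.693147 + 2.48491) = 1.58903.
Integral + boundary = 20.0216.
k=1: B_{2}/(2)! × [f^{(1)}(12) − f^{(1)}(2)] = 1/12 × (0.0833333 − 0.500000) = -0.0347222.
Partial sum through k=1: 19.9869.
k=2: B_{4}/(4)! × [f^{(3)}(12) − f^{(3)}(2)] = −1/720 × (0.00115741 − 0.250000) = 0.000345615.

S_2 ≈ 19.9872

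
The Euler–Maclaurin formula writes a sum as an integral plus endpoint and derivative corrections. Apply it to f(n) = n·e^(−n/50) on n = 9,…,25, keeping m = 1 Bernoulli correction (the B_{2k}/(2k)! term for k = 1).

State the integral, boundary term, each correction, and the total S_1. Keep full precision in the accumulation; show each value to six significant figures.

S_1 ≈ 200.866

∫_9^25 x·e^(−x/50) dx evaluates to 189.557.
Endpoint term: (f(9) + f(25))/2 = (7.51743 + 15.1633)/2 = 11.3403.
So far: 200.897.
k=1: B_{2}/(2)! × [f^{(1)}(25) − f^{(1)}(9)] = 1/12 × (0.303265 − 0.684922) = -0.0318047.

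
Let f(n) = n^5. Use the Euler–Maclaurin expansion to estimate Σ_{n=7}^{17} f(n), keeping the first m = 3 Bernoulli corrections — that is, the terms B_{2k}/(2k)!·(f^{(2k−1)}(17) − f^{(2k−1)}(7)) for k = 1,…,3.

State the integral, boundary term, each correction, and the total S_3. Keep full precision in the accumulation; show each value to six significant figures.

∫_7^17 x^5 dx evaluates to 4.00332e+06.
Endpoint term: (f(7) + f(17))/2 = (16807.0 + 1.41986e+06)/2 = 718332.
Integral + boundary = 4.72165e+06.
Order-1 term: 1/12 · (417605 − 12005.0) = 33800.0.
Running total after k=1: 4.75545e+06.
Order-2 term: −1/720 · (17340.0 − 2940.00) = -20.0000.
Running total after k=2: 4.75543e+06.
Order-3 term: 1/30240 · (120.000 − 120.000) = 0.00000.

S_3 ≈ 4.75543e+06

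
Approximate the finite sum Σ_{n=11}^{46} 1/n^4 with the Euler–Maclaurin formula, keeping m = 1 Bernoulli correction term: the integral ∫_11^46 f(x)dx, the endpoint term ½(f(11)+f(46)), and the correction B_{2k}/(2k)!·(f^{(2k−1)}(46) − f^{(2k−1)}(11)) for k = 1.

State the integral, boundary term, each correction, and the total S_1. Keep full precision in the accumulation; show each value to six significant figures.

S_1 ≈ 0.000283344

∫_11^46 1/x^4 dx evaluates to 0.000247014.
Boundary: ½(f(11) + f(46)) = ½(6.83013e-05 + 2.23341e-07) = 3.42623e-05.
Integral + boundary = 0.000281276.
Order-1 term: 1/12 · (-1.94210e-08 − (-2.48369e-05)) = 2.06812e-06.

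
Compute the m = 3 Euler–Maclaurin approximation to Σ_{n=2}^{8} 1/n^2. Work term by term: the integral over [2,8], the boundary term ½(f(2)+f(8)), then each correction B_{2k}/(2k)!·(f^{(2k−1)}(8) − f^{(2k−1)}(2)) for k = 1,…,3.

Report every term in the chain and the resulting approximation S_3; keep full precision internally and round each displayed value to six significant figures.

S_3 ≈ 0.527466

The integral term ∫_2^8 1/x^2 dx = 0.375000.
Endpoint term: (f(2) + f(8))/2 = (0.250000 + 0.0156250)/2 = 0.132812.
Integral + boundary = 0.507812.
k=1: B_{2}/(2)! × [f^{(1)}(8) − f^{(1)}(2)] = 1/12 × (-0.00390625 − (-0.250000)) = 0.0205078.
After k=1: 0.528320.
k=2: B_{4}/(4)! × [f^{(3)}(8) − f^{(3)}(2)] = −1/720 × (-0.000732422 − (-0.750000)) = -0.00104065.
After k=2: 0.527280.
k=3: B_{6}/(6)! × [f^{(5)}(8) − f^{(5)}(2)] = 1/30240 × (-0.000343323 − (-5.62500)) = 0.000186001.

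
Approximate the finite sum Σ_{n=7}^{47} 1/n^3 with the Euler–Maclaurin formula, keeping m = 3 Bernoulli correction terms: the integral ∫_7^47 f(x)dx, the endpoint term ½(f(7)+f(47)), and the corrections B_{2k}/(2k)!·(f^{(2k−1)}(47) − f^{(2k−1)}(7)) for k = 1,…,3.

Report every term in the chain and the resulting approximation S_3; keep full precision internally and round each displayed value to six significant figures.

S_3 ≈ 0.0115437

Integral: ∫_7^47 1/x^3 dx = 0.00997773.
½[f(7) + f(47)] = ½[0.00291545 + 9.63178e-06] = 0.00146254.
Running total after boundary: 0.0114403.
k=1: B_{2}/(2)! × [f^{(1)}(47) − f^{(1)}(7)] = 1/12 × (-6.14794e-07 − (-0.00124948)) = 0.000104072.
Partial sum through k=1: 0.0115443.
k=2: B_{4}/(4)! × [f^{(3)}(47) − f^{(3)}(7)] = −1/720 × (-5.56627e-09 − (-0.000509992)) = -7.08314e-07.
Partial sum through k=2: 0.0115436.
k=3: B_{6}/(6)! × [f^{(5)}(47) − f^{(5)}(7)] = 1/30240 × (-1.05832e-10 − (-0.000437136)) = 1.44555e-08.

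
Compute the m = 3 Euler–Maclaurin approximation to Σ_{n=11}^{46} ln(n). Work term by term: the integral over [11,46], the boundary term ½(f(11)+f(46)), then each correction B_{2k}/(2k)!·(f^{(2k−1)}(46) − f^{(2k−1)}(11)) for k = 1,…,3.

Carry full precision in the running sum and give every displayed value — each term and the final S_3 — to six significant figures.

∫_11^46 ln(x) dx evaluates to 114.741.
½[f(11) + f(46)] = ½[2.39790 + 3.82864] = 3.11327.
So far: 117.854.
Order-1 term: 1/12 · (0.0217391 − 0.0909091) = -0.00576416.
Running total after k=1: 117.848.
Order-2 term: −1/720 · (2.05474e-05 − 0.00150263) = 2.05845e-06.
Running total after k=2: 117.848.
Order-3 term: 1/30240 · (1.16526e-07 − 0.000149021) = -4.92409e-09.

S_3 ≈ 117.848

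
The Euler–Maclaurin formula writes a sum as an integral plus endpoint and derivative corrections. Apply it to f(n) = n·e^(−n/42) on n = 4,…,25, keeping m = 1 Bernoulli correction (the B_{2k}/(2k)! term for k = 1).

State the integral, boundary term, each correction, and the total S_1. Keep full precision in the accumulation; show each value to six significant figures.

The integral term ∫_4^25 x·e^(−x/42) dx = 204.763.
Endpoint term: (f(4) + f(25))/2 = (3.63663 + 13.7858)/2 = 8.71120.
Running total after boundary: 213.474.
k=1: B_{2}/(2)! × [f^{(1)}(25) − f^{(1)}(4)] = 1/12 × (0.223198 − 0.822570) = -0.0499476.

S_1 ≈ 213.424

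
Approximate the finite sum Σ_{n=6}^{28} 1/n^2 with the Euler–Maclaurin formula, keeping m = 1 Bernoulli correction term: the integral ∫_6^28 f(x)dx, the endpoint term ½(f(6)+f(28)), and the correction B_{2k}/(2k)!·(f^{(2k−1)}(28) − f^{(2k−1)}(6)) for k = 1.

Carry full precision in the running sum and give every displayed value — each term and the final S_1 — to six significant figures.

The integral term ∫_6^28 1/x^2 dx = 0.130952.
Boundary: ½(f(6) + f(28)) = ½(0.0277778 + 0.00127551) = 0.0145266.
Integral + boundary = 0.145479.
Order-1 term: 1/12 · (-9.11079e-05 − (-0.00925926)) = 0.000764013.

S_1 ≈ 0.146243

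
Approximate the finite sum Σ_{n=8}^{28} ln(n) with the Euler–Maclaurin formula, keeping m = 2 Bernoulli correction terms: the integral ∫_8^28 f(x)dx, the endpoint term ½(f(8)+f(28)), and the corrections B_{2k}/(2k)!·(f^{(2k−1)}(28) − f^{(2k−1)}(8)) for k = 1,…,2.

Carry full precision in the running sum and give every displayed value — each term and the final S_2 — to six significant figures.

Integral: ∫_8^28 ln(x) dx = 56.6662.
½[f(8) + f(28)] = ½[2.07944 + 3.33220] = 2.70582.
Integral + boundary = 59.3720.
k=1: B_{2}/(2)! × [f^{(1)}(28) − f^{(1)}(8)] = 1/12 × (0.0357143 − 0.125000) = -0.00744048.
Partial sum through k=1: 59.3646.
k=2: B_{4}/(4)! × [f^{(3)}(28) − f^{(3)}(8)] = −1/720 × (9.11079e-05 − 0.00390625) = 5.29881e-06.

S_2 ≈ 59.3646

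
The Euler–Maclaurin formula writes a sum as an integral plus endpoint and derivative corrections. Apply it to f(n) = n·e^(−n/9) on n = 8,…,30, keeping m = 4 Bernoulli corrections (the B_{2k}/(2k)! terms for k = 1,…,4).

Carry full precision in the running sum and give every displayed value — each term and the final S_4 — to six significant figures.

S_4 ≈ 52.5474

Integral: ∫_8^30 x·e^(−x/9) dx = 50.3786.
Boundary: ½(f(8) + f(30)) = ½(3.28890 + 1.07022) = 2.17956.
So far: 52.5582.
Correction k=1: B_{2}/2! · (f^{(1)}(30) − f^{(1)}(8)) = 1/12 · (-0.0832393 − 0.0456791) = -0.0107432.
Running total after k=1: 52.5474.
Correction k=2: B_{4}/4! · (f^{(3)}(30) − f^{(3)}(8)) = −1/720 · (-0.000146807 − 0.0107149) = 1.50856e-05.
Running total after k=2: 52.5474.
Correction k=3: B_{6}/6! · (f^{(5)}(30) − f^{(5)}(8)) = 1/30240 · (9.06213e-06 − 0.000257602) = -8.21892e-09.
Running total after k=3: 52.5474.
Correction k=4: B_{8}/8! · (f^{(7)}(30) − f^{(7)}(8)) = −1/1209600 · (2.46132e-07 − 4.72744e-06) = 3.70478e-12.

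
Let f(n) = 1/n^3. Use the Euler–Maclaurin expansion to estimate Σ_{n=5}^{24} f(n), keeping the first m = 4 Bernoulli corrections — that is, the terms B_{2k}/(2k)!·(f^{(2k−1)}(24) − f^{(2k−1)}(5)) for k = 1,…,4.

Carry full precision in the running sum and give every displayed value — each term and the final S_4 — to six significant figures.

The integral term ∫_5^24 1/x^3 dx = 0.0191319.
Boundary: ½(f(5) + f(24)) = ½(0.00800000 + 7.23380e-05) = 0.00403617.
Integral + boundary = 0.0231681.
Order-1 term: 1/12 · (-9.04225e-06 − (-0.00480000)) = 0.000399246.
Running total after k=1: 0.0235674.
Order-2 term: −1/720 · (-3.13967e-07 − (-0.00384000)) = -5.33290e-06.
Running total after k=2: 0.0235620.
Order-3 term: 1/30240 · (-2.28934e-08 − (-0.00645120)) = 2.13333e-07.
Running total after k=3: 0.0235622.
Order-4 term: −1/1209600 · (-2.86168e-09 − (-0.0185795)) = -1.53600e-08.

S_4 ≈ 0.0235622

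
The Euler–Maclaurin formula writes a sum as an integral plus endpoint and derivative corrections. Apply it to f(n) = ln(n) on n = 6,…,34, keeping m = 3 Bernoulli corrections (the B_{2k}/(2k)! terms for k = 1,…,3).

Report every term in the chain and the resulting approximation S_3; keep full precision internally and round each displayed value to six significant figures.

S_3 ≈ 83.7933

∫_6^34 ln(x) dx evaluates to 81.1457.
Boundary: ½(f(6) + f(34)) = ½(1.79176 + 3.52636) = 2.65906.
Running total after boundary: 83.8048.
k=1: B_{2}/(2)! × [f^{(1)}(34) − f^{(1)}(6)] = 1/12 × (0.0294118 − 0.166667) = -0.0114379.
After k=1: 83.7933.
k=2: B_{4}/(4)! × [f^{(3)}(34) − f^{(3)}(6)] = −1/720 × (5.08854e-05 − 0.00925926) = 1.27894e-05.
After k=2: 83.7933.
k=3: B_{6}/(6)! × [f^{(5)}(34) − f^{(5)}(6)] = 1/30240 × (5.28222e-07 − 0.00308642) = -1.02047e-07.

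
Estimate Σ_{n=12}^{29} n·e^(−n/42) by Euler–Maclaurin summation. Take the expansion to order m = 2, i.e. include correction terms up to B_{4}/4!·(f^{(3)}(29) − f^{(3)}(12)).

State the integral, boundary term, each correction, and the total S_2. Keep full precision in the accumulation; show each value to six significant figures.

S_2 ≈ 221.109

Integral: ∫_12^29 x·e^(−x/42) dx = 209.363.
½[f(12) + f(29)] = ½[9.01773 + 14.5388] = 11.7783.
Integral + boundary = 221.141.
k=1: B_{2}/(2)! × [f^{(1)}(29) − f^{(1)}(12)] = 1/12 × (0.155176 − 0.536769) = -0.0317995.
Partial sum through k=1: 221.109.
k=2: B_{4}/(4)! × [f^{(3)}(29) − f^{(3)}(12)] = −1/720 × (0.000656378 − 0.00115631) = 6.94345e-07.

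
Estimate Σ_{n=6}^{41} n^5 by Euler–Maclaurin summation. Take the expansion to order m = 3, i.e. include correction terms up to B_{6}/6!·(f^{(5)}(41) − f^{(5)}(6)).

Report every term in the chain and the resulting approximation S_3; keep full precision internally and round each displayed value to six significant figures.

S_3 ≈ 8.50785e+08

Integral: ∫_6^41 x^5 dx = 7.91676e+08.
½[f(6) + f(41)] = ½[7776.00 + 1.15856e+08] = 5.79320e+07.
So far: 8.49608e+08.
Order-1 term: 1/12 · (1.41288e+07 − 6480.00) = 1.17686e+06.
After k=1: 8.50785e+08.
Order-2 term: −1/720 · (100860 − 2160.00) = -137.083.
After k=2: 8.50785e+08.
Order-3 term: 1/30240 · (120.000 − 120.000) = 0.00000.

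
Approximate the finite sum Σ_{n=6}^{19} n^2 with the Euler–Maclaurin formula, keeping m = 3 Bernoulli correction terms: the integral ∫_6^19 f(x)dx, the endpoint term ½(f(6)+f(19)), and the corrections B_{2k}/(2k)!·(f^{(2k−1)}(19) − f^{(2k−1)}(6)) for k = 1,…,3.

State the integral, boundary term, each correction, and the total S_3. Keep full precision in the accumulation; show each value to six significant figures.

S_3 ≈ 2415.00

∫_6^19 x^2 dx evaluates to 2214.33.
½[f(6) + f(19)] = ½[36.0000 + 361.000] = 198.500.
Integral + boundary = 2412.83.
k=1: B_{2}/(2)! × [f^{(1)}(19) − f^{(1)}(6)] = 1/12 × (38.0000 − 12.0000) = 2.16667.
After k=1: 2415.00.
k=2: B_{4}/(4)! × [f^{(3)}(19) − f^{(3)}(6)] = −1/720 × (0.00000 − 0.00000) = 0.00000.
After k=2: 2415.00.
k=3: B_{6}/(6)! × [f^{(5)}(19) − f^{(5)}(6)] = 1/30240 × (0.00000 − 0.00000) = 0.00000.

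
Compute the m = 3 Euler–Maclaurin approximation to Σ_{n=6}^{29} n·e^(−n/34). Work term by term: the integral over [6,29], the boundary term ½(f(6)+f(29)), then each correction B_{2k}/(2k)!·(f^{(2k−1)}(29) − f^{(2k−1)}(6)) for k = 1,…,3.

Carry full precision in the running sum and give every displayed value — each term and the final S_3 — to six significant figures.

S_3 ≈ 235.792

The integral term ∫_6^29 x·e^(−x/34) dx = 227.150.
½[f(6) + f(29)] = ½[5.02934 + 12.3586] = 8.69399.
Integral + boundary = 235.844.
Correction k=1: B_{2}/2! · (f^{(1)}(29) − f^{(1)}(6)) = 1/12 · (0.0626705 − 0.690302) = -0.0523026.
After k=1: 235.792.
Correction k=2: B_{4}/4! · (f^{(3)}(29) − f^{(3)}(6)) = −1/720 · (0.000791514 − 0.00204736) = 1.74423e-06.
After k=2: 235.792.
Correction k=3: B_{6}/6! · (f^{(5)}(29) − f^{(5)}(6)) = 1/30240 · (1.32250e-06 − 3.02558e-06) = -5.63188e-11.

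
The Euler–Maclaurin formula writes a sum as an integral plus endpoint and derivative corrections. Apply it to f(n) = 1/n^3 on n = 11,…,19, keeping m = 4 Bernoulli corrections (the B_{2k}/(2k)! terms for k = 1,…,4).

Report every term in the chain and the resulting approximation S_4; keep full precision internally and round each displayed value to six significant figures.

S_4 ≈ 0.00321086

The integral term ∫_11^19 1/x^3 dx = 0.00274719.
Boundary: ½(f(11) + f(19)) = ½(0.000751315 + 0.000145794) = 0.000448554.
Running total after boundary: 0.00319574.
k=1: B_{2}/(2)! × [f^{(1)}(19) − f^{(1)}(11)] = 1/12 × (-2.30201e-05 − (-0.000204904)) = 1.51570e-05.
Partial sum through k=1: 0.00321090.
k=2: B_{4}/(4)! × [f^{(3)}(19) − f^{(3)}(11)] = −1/720 × (-1.27535e-06 − (-3.38684e-05)) = -4.52682e-08.
Partial sum through k=2: 0.00321086.
k=3: B_{6}/(6)! × [f^{(5)}(19) − f^{(5)}(11)] = 1/30240 × (-1.48379e-07 − (-1.17560e-05)) = 3.83849e-10.
Partial sum through k=3: 0.00321086.
k=4: B_{8}/(8)! × [f^{(7)}(19) − f^{(7)}(11)] = −1/1209600 × (-2.95935e-08 − (-6.99530e-06)) = -5.75868e-12.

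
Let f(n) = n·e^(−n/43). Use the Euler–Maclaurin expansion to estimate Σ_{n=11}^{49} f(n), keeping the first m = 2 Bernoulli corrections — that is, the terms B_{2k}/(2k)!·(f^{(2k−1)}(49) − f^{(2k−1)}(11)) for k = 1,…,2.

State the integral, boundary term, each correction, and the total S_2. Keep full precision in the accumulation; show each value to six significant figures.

Integral: ∫_11^49 x·e^(−x/43) dx = 532.099.
½[f(11) + f(49)] = ½[8.51715 + 15.6784] = 12.0978.
Running total after boundary: 544.197.
Order-1 term: 1/12 · (-0.0446467 − 0.576213) = -0.0517383.
Partial sum through k=1: 544.146.
Order-2 term: −1/720 · (0.000321952 − 0.00114915) = 1.14889e-06.

S_2 ≈ 544.146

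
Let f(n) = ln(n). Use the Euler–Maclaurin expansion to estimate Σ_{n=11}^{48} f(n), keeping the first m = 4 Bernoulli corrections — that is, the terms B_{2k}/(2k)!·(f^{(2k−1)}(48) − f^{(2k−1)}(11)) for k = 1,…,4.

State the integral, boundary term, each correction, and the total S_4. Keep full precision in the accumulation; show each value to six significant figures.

Integral: ∫_11^48 ln(x) dx = 122.441.
Boundary: ½(f(11) + f(48)) = ½(2.39790 + 3.87120) = 3.13455.
Integral + boundary = 125.575.
k=1: B_{2}/(2)! × [f^{(1)}(48) − f^{(1)}(11)] = 1/12 × (0.0208333 − 0.0909091) = -0.00583965.
After k=1: 125.570.
k=2: B_{4}/(4)! × [f^{(3)}(48) − f^{(3)}(11)] = −1/720 × (1.80845e-05 − 0.00150263) = 2.06187e-06.
After k=2: 125.570.
k=3: B_{6}/(6)! × [f^{(5)}(48) − f^{(5)}(11)] = 1/30240 × (9.41901e-08 − 0.000149021) = -4.92483e-09.
After k=3: 125.570.
k=4: B_{8}/(8)! × [f^{(7)}(48) − f^{(7)}(11)] = −1/1209600 × (1.22643e-09 − 3.69474e-05) = 3.05441e-11.

S_4 ≈ 125.570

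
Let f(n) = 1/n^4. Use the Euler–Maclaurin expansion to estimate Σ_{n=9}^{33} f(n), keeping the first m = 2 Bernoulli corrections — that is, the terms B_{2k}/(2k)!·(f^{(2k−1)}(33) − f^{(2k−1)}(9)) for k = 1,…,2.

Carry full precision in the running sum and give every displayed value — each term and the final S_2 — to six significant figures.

S_2 ≈ 0.000530203

Integral: ∫_9^33 1/x^4 dx = 0.000447972.
½[f(9) + f(33)] = ½[0.000152416 + 8.43226e-07] = 7.66295e-05.
Integral + boundary = 0.000524601.
Order-1 term: 1/12 · (-1.02209e-07 − (-6.77404e-05)) = 5.63651e-06.
Partial sum through k=1: 0.000530238.
Order-2 term: −1/720 · (-2.81568e-09 − (-2.50890e-05)) = -3.48419e-08.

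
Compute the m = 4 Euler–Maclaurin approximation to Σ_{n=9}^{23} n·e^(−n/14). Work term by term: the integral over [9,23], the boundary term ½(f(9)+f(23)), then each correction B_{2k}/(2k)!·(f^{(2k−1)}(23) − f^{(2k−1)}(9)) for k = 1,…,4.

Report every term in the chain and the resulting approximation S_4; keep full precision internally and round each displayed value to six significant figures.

S_4 ≈ 73.6732

Integral: ∫_9^23 x·e^(−x/14) dx = 69.1088.
Boundary: ½(f(9) + f(23)) = ½(4.73209 + 4.44881) = 4.59045.
So far: 73.6992.
Correction k=1: B_{2}/2! · (f^{(1)}(23) − f^{(1)}(9)) = 1/12 · (-0.124346 − 0.187781) = -0.0260106.
After k=1: 73.6732.
Correction k=2: B_{4}/4! · (f^{(3)}(23) − f^{(3)}(9)) = −1/720 · (0.00133932 − 0.00632325) = 6.92212e-06.
After k=2: 73.6732.
Correction k=3: B_{6}/6! · (f^{(5)}(23) − f^{(5)}(9)) = 1/30240 · (1.69034e-05 − 5.96349e-05) = -1.41308e-09.
After k=3: 73.6732.
Correction k=4: B_{8}/8! · (f^{(7)}(23) − f^{(7)}(9)) = −1/1209600 · (1.37620e-07 − 4.43920e-07) = 2.53224e-13.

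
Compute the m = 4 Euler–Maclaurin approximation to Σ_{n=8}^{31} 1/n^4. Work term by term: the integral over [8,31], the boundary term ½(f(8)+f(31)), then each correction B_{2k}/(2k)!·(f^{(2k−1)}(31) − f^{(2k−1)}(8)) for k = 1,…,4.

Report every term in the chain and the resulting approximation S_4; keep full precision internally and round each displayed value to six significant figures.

S_4 ≈ 0.000772547

The integral term ∫_8^31 1/x^4 dx = 0.000639853.
Boundary: ½(f(8) + f(31)) = ½(0.000244141 + 1.08281e-06) = 0.000122612.
So far: 0.000762464.
k=1: B_{2}/(2)! × [f^{(1)}(31) − f^{(1)}(8)] = 1/12 × (-1.39718e-07 − (-0.000122070)) = 1.01609e-05.
Partial sum through k=1: 0.000772625.
k=2: B_{4}/(4)! × [f^{(3)}(31) − f^{(3)}(8)] = −1/720 × (-4.36164e-09 − (-5.72205e-05)) = -7.94668e-08.
Partial sum through k=2: 0.000772546.
k=3: B_{6}/(6)! × [f^{(5)}(31) − f^{(5)}(8)] = 1/30240 × (-2.54164e-10 − (-5.00679e-05)) = 1.65568e-09.
Partial sum through k=3: 0.000772547.
k=4: B_{8}/(8)! × [f^{(7)}(31) − f^{(7)}(8)] = −1/1209600 × (-2.38031e-11 − (-7.04080e-05)) = -5.82076e-11.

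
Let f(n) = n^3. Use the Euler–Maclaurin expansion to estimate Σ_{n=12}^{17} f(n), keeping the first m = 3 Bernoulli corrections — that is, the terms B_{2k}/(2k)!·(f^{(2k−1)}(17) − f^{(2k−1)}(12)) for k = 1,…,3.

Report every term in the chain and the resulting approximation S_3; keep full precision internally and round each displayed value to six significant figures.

Integral: ∫_12^17 x^3 dx = 15696.2.
Endpoint term: (f(12) + f(17))/2 = (1728.00 + 4913.00)/2 = 3320.50.
Integral + boundary = 19016.8.
Correction k=1: B_{2}/2! · (f^{(1)}(17) − f^{(1)}(12)) = 1/12 · (867.000 − 432.000) = 36.2500.
After k=1: 19053.0.
Correction k=2: B_{4}/4! · (f^{(3)}(17) − f^{(3)}(12)) = −1/720 · (6.00000 − 6.00000) = 0.00000.
After k=2: 19053.0.
Correction k=3: B_{6}/6! · (f^{(5)}(17) − f^{(5)}(12)) = 1/30240 · (0.00000 − 0.00000) = 0.00000.

S_3 ≈ 19053.0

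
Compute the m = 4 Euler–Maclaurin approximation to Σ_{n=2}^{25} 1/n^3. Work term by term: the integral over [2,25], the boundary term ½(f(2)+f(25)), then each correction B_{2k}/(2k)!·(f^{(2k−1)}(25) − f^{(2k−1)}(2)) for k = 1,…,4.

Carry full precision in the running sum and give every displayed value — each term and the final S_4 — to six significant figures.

S_4 ≈ 0.201233

The integral term ∫_2^25 1/x^3 dx = 0.124200.
Endpoint term: (f(2) + f(25))/2 = (0.125000 + 6.40000e-05)/2 = 0.0625320.
Integral + boundary = 0.186732.
Correction k=1: B_{2}/2! · (f^{(1)}(25) − f^{(1)}(2)) = 1/12 · (-7.68000e-06 − (-0.187500)) = 0.0156244.
Partial sum through k=1: 0.202356.
Correction k=2: B_{4}/4! · (f^{(3)}(25) − f^{(3)}(2)) = −1/720 · (-2.45760e-07 − (-0.937500)) = -0.00130208.
Partial sum through k=2: 0.201054.
Correction k=3: B_{6}/6! · (f^{(5)}(25) − f^{(5)}(2)) = 1/30240 · (-1.65151e-08 − (-9.84375)) = 0.000325521.
Partial sum through k=3: 0.201380.
Correction k=4: B_{8}/8! · (f^{(7)}(25) − f^{(7)}(2)) = −1/1209600 · (-1.90254e-09 − (-177.188)) = -0.000146484.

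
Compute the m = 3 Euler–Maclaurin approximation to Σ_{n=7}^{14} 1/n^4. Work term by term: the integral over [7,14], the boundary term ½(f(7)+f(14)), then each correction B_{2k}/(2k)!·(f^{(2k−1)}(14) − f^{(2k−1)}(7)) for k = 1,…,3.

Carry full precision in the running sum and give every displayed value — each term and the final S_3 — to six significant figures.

S_3 ≈ 0.00109062

The integral term ∫_7^14 1/x^4 dx = 0.000850340.
Boundary: ½(f(7) + f(14)) = ½(0.000416493 + 2.60308e-05) = 0.000221262.
Integral + boundary = 0.00107160.
Correction k=1: B_{2}/2! · (f^{(1)}(14) − f^{(1)}(7)) = 1/12 · (-7.43738e-06 − (-0.000237996)) = 1.92132e-05.
Running total after k=1: 0.00109082.
Correction k=2: B_{4}/4! · (f^{(3)}(14) − f^{(3)}(7)) = −1/720 · (-1.13837e-06 − (-0.000145712)) = -2.00797e-07.
Running total after k=2: 0.00109061.
Correction k=3: B_{6}/6! · (f^{(5)}(14) − f^{(5)}(7)) = 1/30240 · (-3.25250e-07 − (-0.000166528)) = 5.49612e-09.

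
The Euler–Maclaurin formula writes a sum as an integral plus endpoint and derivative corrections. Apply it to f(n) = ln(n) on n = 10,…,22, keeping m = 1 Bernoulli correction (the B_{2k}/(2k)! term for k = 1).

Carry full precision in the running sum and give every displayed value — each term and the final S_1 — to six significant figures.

The integral term ∫_10^22 ln(x) dx = 32.9771.
Endpoint term: (f(10) + f(22))/2 = (2.30259 + 3.09104)/2 = 2.69681.
Running total after boundary: 35.6739.
k=1: B_{2}/(2)! × [f^{(1)}(22) − f^{(1)}(10)] = 1/12 × (0.0454545 − 0.100000) = -0.00454545.

S_1 ≈ 35.6694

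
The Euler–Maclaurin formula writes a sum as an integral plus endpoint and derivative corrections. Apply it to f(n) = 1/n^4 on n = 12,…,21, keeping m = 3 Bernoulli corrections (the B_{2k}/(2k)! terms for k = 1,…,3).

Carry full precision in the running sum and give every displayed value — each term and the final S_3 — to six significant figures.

∫_12^21 1/x^4 dx evaluates to 0.000156908.
Endpoint term: (f(12) + f(21))/2 = (4.82253e-05 + 5.14189e-06)/2 = 2.66836e-05.
So far: 0.000183592.
Correction k=1: B_{2}/2! · (f^{(1)}(21) − f^{(1)}(12)) = 1/12 · (-9.79408e-07 − (-1.60751e-05)) = 1.25797e-06.
After k=1: 0.000184850.
Correction k=2: B_{4}/4! · (f^{(3)}(21) − f^{(3)}(12)) = −1/720 · (-6.66264e-08 − (-3.34898e-06)) = -4.55882e-09.
After k=2: 0.000184845.
Correction k=3: B_{6}/6! · (f^{(5)}(21) − f^{(5)}(12)) = 1/30240 · (-8.46049e-09 − (-1.30238e-06)) = 4.27884e-11.

S_3 ≈ 0.000184845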